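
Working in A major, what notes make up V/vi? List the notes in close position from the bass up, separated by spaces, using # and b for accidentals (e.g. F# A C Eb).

C# E# G#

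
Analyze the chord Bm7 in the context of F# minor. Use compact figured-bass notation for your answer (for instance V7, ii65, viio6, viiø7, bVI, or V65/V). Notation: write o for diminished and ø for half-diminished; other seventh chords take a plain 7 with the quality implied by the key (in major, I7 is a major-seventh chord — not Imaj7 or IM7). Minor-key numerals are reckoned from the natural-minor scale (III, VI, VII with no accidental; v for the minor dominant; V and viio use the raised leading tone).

iv7

The pitches B-D-F#-A form a minor seventh chord rooted on B.
B is scale degree 4 in F# minor, and a minor seventh chord on that degree is written iv7.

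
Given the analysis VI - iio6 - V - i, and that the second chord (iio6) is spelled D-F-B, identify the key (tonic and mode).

A minor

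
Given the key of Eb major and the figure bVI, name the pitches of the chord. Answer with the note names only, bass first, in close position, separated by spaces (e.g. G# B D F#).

Scale degree 6 in Eb major is C; lowering it a half step gives Cb. bVI is a major triad on the lowered sixth degree, borrowed from the parallel minor.
So the chord is Cb-Eb-Gb, a major triad.

Cb Eb Gb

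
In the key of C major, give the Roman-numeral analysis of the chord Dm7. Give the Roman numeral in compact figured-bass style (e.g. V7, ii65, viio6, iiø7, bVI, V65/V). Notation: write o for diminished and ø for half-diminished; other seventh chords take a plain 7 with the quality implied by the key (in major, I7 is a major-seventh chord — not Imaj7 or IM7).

The pitches D-F-A-C form a minor seventh chord rooted on D.
In C major, D is the supertonic; the diatonic minor seventh chord there is ii7.

ii7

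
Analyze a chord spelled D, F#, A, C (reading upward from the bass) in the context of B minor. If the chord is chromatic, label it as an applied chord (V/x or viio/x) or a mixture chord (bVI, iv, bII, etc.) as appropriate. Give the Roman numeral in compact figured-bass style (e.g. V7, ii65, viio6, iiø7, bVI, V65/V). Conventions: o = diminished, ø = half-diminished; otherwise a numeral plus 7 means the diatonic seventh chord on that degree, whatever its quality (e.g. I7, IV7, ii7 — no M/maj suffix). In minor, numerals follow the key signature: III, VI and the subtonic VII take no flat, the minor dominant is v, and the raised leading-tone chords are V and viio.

The pitches D-F#-A-C form a dominant seventh chord rooted on D.
D is not a diatonic chord root with this quality in B minor, but it lies a perfect fifth above G (VI), so the chord functions as an applied dominant of VI.

V7/VI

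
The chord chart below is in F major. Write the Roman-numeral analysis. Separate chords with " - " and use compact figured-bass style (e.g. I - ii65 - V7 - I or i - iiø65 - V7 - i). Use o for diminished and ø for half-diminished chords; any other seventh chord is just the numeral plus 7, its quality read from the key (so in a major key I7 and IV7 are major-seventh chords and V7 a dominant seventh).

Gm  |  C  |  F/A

Gm has root G, degree 2 in F major, so ii.
C: major triad on C = scale degree 5 → V.
F/A: root F is the tonic; major triad there is I6.

ii - V - I6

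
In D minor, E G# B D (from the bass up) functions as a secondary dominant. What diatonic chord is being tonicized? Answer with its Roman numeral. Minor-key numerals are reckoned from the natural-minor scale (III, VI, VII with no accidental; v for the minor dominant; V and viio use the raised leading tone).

The chord is a dominant seventh chord on E.
A dominant resolves down a perfect fifth: E → A. In D minor, A is scale degree 5, i.e. V.

V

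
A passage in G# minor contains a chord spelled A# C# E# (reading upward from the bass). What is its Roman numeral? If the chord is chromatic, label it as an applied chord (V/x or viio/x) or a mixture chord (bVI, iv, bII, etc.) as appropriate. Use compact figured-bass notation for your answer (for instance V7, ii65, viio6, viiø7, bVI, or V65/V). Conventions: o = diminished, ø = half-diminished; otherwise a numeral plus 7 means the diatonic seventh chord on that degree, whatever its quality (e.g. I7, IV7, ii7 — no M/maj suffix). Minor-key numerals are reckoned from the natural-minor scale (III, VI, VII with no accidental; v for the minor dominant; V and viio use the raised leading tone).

Stacked in thirds the chord is A#-C#-E#: a minor triad on A#.
A# is the second degree of G# minor. This is the minor supertonic, borrowed from the parallel major (the Dorian ii).

ii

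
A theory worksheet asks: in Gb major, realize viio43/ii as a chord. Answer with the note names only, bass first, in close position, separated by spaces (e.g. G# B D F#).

Db Fb G Bb

The slash marks an applied leading-tone chord: viio of ii. In Gb major, ii is Ab, so the leading tone to it is G, a half step below.
Building a fully diminished seventh chord on G gives G-Bb-Db-Fb.
With the 43 figure the chord is in second inversion; from the bass Db upward in close position it reads Db-Fb-G-Bb.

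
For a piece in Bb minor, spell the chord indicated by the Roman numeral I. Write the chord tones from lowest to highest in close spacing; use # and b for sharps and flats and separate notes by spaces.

Scale degree 1 in Bb minor is Bb; here the chord built on it is altered to a major triad. I is the major tonic (Picardy third), borrowed from the parallel major.
So the chord is Bb-D-F, a major triad.

Bb D F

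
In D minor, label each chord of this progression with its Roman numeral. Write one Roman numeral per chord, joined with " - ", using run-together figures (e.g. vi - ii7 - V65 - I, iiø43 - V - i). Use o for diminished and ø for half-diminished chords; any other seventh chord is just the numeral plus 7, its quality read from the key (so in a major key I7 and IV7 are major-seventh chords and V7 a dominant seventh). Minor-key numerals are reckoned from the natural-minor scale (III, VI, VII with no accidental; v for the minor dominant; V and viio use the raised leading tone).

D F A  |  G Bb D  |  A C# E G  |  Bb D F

D-F-A: minor triad on D = scale degree 1 → i.
G-Bb-D: minor triad on G = scale degree 4 → iv.
A-C#-E-G: root A is the dominant; dominant seventh chord there is V7.
Bb-D-F: root Bb is the submediant; major triad there is VI.

i - iv - V7 - VI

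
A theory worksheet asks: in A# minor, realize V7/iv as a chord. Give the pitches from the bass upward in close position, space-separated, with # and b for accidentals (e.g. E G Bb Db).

A# C## E# G#

The slash means an applied dominant: we want the dominant of iv. In A# minor, iv is D# minor, and its dominant is built on A#.
Building a dominant seventh chord on A# gives A#-C##-E#-G#.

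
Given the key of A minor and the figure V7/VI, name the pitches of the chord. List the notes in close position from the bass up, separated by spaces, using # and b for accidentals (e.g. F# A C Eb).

The slash means an applied dominant: we want the dominant of VI. In A minor, VI is F major, and its dominant is built on C.
Building a dominant seventh chord on C gives C-E-G-Bb.

C E G Bb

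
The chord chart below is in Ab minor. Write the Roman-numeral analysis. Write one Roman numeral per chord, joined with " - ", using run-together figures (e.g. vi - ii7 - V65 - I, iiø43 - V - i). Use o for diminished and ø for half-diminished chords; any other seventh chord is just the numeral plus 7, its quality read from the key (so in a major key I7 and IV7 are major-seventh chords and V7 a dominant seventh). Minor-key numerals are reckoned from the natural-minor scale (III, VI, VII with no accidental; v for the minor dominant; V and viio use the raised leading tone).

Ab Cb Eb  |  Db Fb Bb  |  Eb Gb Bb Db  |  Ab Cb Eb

Ab-Cb-Eb: minor triad on Ab = scale degree 1 → i.
Db-Fb-Bb: diminished triad on Bb = scale degree 2 → iio6.
Eb-Gb-Bb-Db: minor seventh chord on Eb = scale degree 5 → v7.
Ab-Cb-Eb has root Ab, degree 1 in Ab minor, so i.

i - iio6 - v7 - i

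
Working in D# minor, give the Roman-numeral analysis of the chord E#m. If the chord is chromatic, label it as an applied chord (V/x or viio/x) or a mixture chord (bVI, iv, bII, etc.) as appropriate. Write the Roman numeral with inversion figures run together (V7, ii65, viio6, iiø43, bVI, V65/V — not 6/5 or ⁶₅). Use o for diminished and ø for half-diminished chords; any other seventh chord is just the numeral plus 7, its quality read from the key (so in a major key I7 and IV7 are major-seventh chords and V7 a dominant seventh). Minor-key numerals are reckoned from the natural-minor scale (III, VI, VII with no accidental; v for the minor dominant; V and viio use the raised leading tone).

ii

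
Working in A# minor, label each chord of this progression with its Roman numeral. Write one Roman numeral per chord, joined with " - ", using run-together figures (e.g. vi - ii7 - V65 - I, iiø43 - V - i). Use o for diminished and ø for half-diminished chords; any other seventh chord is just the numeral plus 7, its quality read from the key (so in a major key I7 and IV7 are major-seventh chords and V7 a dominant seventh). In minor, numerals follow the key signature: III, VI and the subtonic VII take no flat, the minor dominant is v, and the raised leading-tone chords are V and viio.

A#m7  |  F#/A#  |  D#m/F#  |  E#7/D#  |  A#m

A#m7 has root A#, degree 1 in A# minor, so i7.
F#/A#: root F# is the submediant; major triad there is VI6.
D#m/F#: minor triad on D# = scale degree 4 → iv6.
E#7/D#: root E# is the dominant; dominant seventh chord there is V42.
A#m has root A#, degree 1 in A# minor, so i.

i7 - VI6 - iv6 - V42 - i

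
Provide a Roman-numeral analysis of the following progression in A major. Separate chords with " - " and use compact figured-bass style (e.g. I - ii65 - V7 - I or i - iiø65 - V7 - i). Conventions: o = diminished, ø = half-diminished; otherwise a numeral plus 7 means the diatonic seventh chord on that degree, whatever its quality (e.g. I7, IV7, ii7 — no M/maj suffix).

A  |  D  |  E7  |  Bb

I - IV - V7 - bII

A: major triad on A = scale degree 1 → I.
D: major triad on D = scale degree 4 → IV.
E7 has root E, degree 5 in A major, so V7.
Bb is non-diatonic — a major triad on the lowered supertonic (Bb): the Neapolitan chord, bII.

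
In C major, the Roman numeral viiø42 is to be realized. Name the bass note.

A

viiø in C major has root B; the chord is B-D-F-A.
The figure 42 means third inversion — the seventh is in the bass.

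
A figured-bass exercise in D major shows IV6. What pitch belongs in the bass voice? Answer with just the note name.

B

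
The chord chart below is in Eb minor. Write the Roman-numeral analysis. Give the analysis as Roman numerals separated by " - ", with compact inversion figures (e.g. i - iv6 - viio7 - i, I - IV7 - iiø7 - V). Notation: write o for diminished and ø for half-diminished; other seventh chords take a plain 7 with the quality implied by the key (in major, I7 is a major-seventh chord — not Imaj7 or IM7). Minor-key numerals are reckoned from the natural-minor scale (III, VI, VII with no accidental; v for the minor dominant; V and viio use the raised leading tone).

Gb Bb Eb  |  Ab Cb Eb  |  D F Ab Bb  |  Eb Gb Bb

i6 - iv - V65 - i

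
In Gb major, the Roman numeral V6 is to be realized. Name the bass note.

V in Gb major has root Db; the chord is Db-F-Ab.
The figure 6 means first inversion — the third is in the bass.

F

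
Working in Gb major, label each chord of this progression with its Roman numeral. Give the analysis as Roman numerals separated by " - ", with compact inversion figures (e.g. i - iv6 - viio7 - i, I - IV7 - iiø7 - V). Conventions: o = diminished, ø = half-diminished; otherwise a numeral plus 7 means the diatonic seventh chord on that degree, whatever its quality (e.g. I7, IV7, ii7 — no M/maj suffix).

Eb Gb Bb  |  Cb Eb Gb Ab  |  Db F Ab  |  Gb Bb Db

Eb-Gb-Bb: minor triad on Eb = scale degree 6 → vi.
Cb-Eb-Gb-Ab has root Ab, degree 2 in Gb major, so ii65.
Db-F-Ab has root Db, degree 5 in Gb major, so V.
Gb-Bb-Db: major triad on Gb = scale degree 1 → I.

vi - ii65 - V - I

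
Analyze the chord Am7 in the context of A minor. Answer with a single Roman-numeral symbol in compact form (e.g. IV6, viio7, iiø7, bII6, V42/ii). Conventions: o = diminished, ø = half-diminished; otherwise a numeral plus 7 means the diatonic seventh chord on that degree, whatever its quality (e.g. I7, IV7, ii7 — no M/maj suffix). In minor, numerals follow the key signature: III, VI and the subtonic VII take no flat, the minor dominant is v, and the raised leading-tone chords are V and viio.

i7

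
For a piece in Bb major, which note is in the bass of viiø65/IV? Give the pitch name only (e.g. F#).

F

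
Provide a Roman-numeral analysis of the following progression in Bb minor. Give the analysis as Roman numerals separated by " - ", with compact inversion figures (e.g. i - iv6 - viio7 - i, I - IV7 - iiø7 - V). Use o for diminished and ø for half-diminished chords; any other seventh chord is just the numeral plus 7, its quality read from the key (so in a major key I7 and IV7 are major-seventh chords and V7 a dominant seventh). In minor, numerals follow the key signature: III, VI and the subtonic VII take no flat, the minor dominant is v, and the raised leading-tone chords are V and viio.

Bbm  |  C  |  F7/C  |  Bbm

Bbm has root Bb, degree 1 in Bb minor, so i.
C: chromatic; C is V of V, so V/V.
F7/C: root F is the dominant; dominant seventh chord there is V43.
Bbm has root Bb, degree 1 in Bb minor, so i.

i - V/V - V43 - i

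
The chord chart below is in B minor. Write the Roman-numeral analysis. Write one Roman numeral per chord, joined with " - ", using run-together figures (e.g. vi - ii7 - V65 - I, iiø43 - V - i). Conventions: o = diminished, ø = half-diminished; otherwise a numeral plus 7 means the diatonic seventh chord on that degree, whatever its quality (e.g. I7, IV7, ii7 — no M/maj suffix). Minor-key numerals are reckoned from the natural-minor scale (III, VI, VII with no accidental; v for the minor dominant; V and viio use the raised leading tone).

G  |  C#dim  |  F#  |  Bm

VI - iio - V - i

G: root G is the submediant; major triad there is VI.
C#dim: root C# is the supertonic; diminished triad there is iio.
F#: major triad on F# = scale degree 5 → V.
Bm has root B, degree 1 in B minor, so i.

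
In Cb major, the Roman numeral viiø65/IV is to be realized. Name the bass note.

Gb

The applied chord viiø65/IV is rooted on Eb: Eb-Gb-Bbb-Db.
The figure 65 means first inversion — the third is in the bass.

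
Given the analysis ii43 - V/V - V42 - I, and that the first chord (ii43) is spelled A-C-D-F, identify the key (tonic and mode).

The anchor chord is a minor seventh chord on D, labeled ii43.
Counting down one scale step from D places the tonic on C; a minor seventh chord on degree 2 is diatonic only in major.

C major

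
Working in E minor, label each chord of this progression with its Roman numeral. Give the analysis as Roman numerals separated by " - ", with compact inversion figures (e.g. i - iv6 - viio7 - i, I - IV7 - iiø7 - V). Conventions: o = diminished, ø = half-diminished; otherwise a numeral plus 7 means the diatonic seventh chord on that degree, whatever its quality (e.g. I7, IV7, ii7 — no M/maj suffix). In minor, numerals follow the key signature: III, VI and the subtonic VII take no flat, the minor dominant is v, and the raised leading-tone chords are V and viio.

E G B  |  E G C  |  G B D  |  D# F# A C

i - VI6 - III - viio7

E-G-B has root E, degree 1 in E minor, so i.
E-G-C: major triad on C = scale degree 6 → VI6.
G-B-D: root G is the mediant; major triad there is III.
D#-F#-A-C: root D# is the leading tone; fully diminished seventh chord there is viio7.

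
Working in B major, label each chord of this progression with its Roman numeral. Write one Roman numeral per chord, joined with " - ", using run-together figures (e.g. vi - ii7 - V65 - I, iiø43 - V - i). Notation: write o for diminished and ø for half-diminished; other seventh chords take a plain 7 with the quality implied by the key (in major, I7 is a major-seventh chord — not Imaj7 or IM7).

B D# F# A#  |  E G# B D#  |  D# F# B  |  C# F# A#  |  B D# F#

I7 - IV7 - I6 - V64 - I

B-D#-F#-A#: major seventh chord on B = scale degree 1 → I7.
E-G#-B-D# has root E, degree 4 in B major, so IV7.
D#-F#-B: major triad on B = scale degree 1 → I6.
C#-F#-A#: major triad on F# = scale degree 5 → V64.
B-D#-F#: root B is the tonic; major triad there is I.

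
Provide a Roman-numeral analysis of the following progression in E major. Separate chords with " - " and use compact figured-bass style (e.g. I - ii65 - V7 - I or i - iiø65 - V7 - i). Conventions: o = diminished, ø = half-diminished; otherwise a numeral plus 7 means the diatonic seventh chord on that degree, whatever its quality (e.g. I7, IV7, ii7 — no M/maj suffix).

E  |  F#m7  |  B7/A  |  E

E: major triad on E = scale degree 1 → I.
F#m7 has root F#, degree 2 in E major, so ii7.
B7/A: root B is the dominant; dominant seventh chord there is V42.
E: major triad on E = scale degree 1 → I.

I - ii7 - V42 - I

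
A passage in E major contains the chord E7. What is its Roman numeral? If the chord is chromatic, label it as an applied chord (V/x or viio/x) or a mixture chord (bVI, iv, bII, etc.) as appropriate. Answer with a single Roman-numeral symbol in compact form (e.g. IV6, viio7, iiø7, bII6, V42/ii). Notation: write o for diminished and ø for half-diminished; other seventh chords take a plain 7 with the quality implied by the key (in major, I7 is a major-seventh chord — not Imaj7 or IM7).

V7/IV

The pitches E-G#-B-D form a dominant seventh chord rooted on E.
E is not a diatonic chord root with this quality in E major, but it lies a perfect fifth above A (IV), so the chord functions as an applied dominant of IV.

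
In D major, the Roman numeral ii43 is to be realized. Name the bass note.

B

ii in D major has root E; the chord is E-G-B-D.
The figure 43 means second inversion — the fifth is in the bass.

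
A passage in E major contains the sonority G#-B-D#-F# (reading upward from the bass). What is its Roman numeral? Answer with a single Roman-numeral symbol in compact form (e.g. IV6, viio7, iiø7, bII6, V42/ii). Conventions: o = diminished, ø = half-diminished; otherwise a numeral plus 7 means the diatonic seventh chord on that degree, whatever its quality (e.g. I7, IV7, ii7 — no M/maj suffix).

The pitches G#-B-D#-F# form a minor seventh chord rooted on G#.
In E major, G# is the mediant; the diatonic minor seventh chord there is iii7.

iii7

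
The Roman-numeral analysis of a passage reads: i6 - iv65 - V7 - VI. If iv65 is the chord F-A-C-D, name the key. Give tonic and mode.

The anchor chord is a minor seventh chord on D, labeled iv65.
iv65 on D implies D is the subdominant; that puts the tonic at A, and the lowercase numeral fits minor mode.

A minor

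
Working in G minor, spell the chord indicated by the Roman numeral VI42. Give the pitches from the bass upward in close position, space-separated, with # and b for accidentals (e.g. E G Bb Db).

D Eb G Bb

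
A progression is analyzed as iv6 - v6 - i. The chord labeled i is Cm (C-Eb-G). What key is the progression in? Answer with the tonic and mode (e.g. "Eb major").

The chord Cm is a minor triad rooted on C; its label is i.
If C is scale degree 1 and the mode makes that degree carry a minor triad, the tonic is C and the mode is minor.

C minor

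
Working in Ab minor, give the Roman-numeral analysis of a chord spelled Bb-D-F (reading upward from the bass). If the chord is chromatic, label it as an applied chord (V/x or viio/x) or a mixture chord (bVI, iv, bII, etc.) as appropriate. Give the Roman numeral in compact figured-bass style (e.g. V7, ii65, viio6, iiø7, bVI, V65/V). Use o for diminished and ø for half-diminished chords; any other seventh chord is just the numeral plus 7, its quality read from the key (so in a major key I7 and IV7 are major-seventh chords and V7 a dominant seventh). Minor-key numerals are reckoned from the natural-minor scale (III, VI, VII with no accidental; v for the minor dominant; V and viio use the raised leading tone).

The pitches Bb-D-F form a major triad rooted on Bb.
Bb is not a diatonic chord root with this quality in Ab minor, but it lies a perfect fifth above Eb (V), so the chord functions as an applied dominant of V.

V/V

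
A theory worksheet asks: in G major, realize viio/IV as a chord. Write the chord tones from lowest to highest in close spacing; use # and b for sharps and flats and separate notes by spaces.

The slash marks an applied leading-tone chord: viio of IV. In G major, IV is C, so the leading tone to it is B, a half step below.
Building a diminished triad on B gives B-D-F.

B D F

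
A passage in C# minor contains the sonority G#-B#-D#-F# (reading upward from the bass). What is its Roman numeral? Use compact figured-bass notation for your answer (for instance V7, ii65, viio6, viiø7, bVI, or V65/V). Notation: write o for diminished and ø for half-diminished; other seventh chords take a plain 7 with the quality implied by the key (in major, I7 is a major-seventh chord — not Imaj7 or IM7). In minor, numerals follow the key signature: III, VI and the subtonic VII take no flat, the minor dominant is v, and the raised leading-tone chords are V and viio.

Stacked in thirds the chord is G#-B#-D#-F#: a dominant seventh chord on G#.
In C# minor, G# is the dominant; the diatonic dominant seventh chord there is V7.

V7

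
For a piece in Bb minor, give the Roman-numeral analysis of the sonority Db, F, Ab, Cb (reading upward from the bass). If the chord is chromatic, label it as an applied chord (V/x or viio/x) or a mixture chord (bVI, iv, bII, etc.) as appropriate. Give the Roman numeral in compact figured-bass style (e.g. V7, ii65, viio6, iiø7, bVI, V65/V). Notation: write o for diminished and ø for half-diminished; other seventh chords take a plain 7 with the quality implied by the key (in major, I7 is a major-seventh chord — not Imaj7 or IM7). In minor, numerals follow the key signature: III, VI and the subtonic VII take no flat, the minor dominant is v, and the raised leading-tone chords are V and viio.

V7/VI

Stacked in thirds the chord is Db-F-Ab-Cb: a dominant seventh chord on Db.
Db is not a diatonic chord root with this quality in Bb minor, but it lies a perfect fifth above Gb (VI), so the chord functions as an applied dominant of VI.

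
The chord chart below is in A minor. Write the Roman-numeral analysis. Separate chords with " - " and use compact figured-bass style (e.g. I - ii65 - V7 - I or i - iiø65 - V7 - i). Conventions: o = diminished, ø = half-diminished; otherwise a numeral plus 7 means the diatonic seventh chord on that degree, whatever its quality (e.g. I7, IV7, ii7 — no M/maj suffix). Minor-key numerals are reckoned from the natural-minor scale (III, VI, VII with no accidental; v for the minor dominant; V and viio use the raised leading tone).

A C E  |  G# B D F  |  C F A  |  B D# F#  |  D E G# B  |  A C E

i - viio7 - VI64 - V/V - V42 - i

A-C-E: root A is the tonic; minor triad there is i.
G#-B-D-F: root G# is the leading tone; fully diminished seventh chord there is viio7.
C-F-A has root F, degree 6 in A minor, so VI64.
B-D#-F#: chromatic; B is V of V, so V/V.
D-E-G#-B: root E is the dominant; dominant seventh chord there is V42.
A-C-E: minor triad on A = scale degree 1 → i.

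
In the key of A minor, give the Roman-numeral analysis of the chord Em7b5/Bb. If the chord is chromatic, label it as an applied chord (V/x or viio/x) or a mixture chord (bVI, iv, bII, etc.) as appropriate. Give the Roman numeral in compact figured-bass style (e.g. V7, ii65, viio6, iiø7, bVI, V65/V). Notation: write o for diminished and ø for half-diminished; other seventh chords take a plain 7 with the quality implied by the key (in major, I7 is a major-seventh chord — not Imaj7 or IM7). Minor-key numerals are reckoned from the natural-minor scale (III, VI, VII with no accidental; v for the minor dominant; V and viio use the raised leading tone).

The pitches E-G-Bb-D form a half-diminished seventh chord rooted on E.
E sits a half step below F (VI in A minor); a diminished chord there is the applied leading-tone chord of VI.
With Bb in the bass the chord is in second inversion, so the figured bass is 43.

viiø43/VI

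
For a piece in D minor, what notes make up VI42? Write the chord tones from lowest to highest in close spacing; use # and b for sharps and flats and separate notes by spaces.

A Bb D F

The numeral's case and figure indicate a major seventh chord. In D minor its root, the sixth degree, is Bb.
Stacking thirds from Bb gives Bb-D-F-A.
With the 42 figure the chord is in third inversion; from the bass A upward in close position it reads A-Bb-D-F.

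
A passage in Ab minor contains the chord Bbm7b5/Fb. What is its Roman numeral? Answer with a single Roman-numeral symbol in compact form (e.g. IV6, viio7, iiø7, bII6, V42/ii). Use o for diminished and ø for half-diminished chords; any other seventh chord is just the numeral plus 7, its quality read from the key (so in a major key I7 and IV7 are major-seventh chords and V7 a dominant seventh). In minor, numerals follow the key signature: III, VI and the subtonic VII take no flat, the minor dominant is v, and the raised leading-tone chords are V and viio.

The pitches Bb-Db-Fb-Ab form a half-diminished seventh chord rooted on Bb.
Bb is scale degree 2 in Ab minor, and a half-diminished seventh chord on that degree is written iiø7.
With Fb in the bass the chord is in second inversion, so the figured bass is 43.

iiø43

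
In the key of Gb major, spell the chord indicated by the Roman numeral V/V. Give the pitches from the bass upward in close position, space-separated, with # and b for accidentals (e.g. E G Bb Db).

Ab C Eb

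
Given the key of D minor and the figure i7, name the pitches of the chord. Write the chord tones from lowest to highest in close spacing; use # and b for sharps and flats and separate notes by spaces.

The numeral's case and figure indicate a minor seventh chord. In D minor its root, scale degree 1, is D.
Stacking thirds from D gives D-F-A-C.

D F A C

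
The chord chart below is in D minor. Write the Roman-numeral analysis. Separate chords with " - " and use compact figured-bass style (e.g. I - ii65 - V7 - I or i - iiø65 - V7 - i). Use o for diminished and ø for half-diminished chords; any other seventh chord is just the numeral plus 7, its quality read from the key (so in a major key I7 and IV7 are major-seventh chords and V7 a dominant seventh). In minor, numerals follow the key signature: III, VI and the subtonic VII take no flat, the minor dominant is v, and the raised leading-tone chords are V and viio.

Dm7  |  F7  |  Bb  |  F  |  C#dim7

i7 - V7/VI - VI - III - viio7

Dm7 has root D, degree 1 in D minor, so i7.
F7 is the secondary dominant of VI (dominant seventh chord on F): V7/VI.
Bb: root Bb is the submediant; major triad there is VI.
F has root F, degree 3 in D minor, so III.
C#dim7 has root C#, degree 7 in D minor, so viio7.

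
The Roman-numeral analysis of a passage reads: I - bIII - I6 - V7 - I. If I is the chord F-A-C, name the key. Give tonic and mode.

I is given as F-A-C — a major triad with root F.
If F is scale degree 1 and the mode makes that degree carry a major triad, the tonic is F and the mode is major.

F major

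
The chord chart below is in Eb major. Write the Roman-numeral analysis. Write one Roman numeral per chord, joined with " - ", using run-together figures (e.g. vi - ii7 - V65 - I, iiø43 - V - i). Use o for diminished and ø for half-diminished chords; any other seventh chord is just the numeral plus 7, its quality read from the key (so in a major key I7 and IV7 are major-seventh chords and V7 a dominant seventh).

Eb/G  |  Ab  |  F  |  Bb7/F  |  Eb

Eb/G has root Eb, degree 1 in Eb major, so I6.
Ab has root Ab, degree 4 in Eb major, so IV.
F: chromatic; F is V of V, so V/V.
Bb7/F has root Bb, degree 5 in Eb major, so V43.
Eb has root Eb, degree 1 in Eb major, so I.

I6 - IV - V/V - V43 - I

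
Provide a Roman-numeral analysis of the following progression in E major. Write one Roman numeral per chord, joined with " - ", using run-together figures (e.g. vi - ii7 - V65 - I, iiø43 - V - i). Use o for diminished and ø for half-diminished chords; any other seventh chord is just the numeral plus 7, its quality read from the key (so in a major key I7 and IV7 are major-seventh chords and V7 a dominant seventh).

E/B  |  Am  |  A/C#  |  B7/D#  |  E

E/B: major triad on E = scale degree 1 → I64.
Am: minor triad on A — chromatic; iv (borrowed from the parallel minor).
A/C#: root A is the subdominant; major triad there is IV6.
B7/D#: root B is the dominant; dominant seventh chord there is V65.
E has root E, degree 1 in E major, so I.

I64 - iv - IV6 - V65 - I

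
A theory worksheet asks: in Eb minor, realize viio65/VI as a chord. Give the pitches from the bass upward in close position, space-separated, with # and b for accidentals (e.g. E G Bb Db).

The slash marks an applied leading-tone chord: viio of VI. In Eb minor, VI is Cb, so the leading tone to it is Bb, a half step below.
Building a fully diminished seventh chord on Bb gives Bb-Db-Fb-Abb.
The figured bass 65 indicates first inversion, placing the third (Db) in the bass: Db-Fb-Abb-Bb.

Db Fb Abb Bb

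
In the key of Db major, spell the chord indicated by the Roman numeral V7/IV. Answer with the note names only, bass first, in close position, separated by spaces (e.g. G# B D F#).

V7/IV is a secondary dominant — the dominant seventh of IV. IV in Db major is Gb, so the applied chord's root is Db, a perfect fifth above.
Building a dominant seventh chord on Db gives Db-F-Ab-Cb.

Db F Ab Cb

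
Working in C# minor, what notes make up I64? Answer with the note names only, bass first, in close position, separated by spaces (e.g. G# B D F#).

G# C# E#

Scale degree 1 in C# minor is C#; here the chord built on it is altered to a major triad. I64 is the major tonic (Picardy third), borrowed from the parallel major.
So the chord is C#-E#-G#.
The figured bass 64 indicates second inversion, placing the fifth (G#) in the bass: G#-C#-E#.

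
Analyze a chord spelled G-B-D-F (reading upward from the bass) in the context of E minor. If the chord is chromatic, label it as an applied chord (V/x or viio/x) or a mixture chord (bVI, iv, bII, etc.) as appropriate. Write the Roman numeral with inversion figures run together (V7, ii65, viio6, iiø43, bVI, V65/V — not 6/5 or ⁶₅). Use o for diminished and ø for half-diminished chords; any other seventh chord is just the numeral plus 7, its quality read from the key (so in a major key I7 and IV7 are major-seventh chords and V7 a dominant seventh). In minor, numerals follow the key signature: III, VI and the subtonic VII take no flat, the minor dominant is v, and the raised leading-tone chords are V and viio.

V7/VI

Stacked in thirds the chord is G-B-D-F: a dominant seventh chord on G.
G is not a diatonic chord root with this quality in E minor, but it lies a perfect fifth above C (VI), so the chord functions as an applied dominant of VI.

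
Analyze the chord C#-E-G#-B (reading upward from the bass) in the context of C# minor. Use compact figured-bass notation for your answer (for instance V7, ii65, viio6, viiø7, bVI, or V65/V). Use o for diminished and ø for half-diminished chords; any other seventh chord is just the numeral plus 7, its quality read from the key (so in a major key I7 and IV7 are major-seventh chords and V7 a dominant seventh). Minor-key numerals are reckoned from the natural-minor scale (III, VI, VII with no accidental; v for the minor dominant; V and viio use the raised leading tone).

i7

The pitches C#-E-G#-B form a minor seventh chord rooted on C#.
C# is scale degree 1 in C# minor, and a minor seventh chord on that degree is written i7.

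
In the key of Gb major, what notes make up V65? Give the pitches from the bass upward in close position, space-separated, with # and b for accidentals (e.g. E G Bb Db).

F Ab Cb Db

In Gb major, the dominant is Db, and the diatonic chord built there is a dominant seventh chord.
That chord is spelled Db-F-Ab-Cb.
The figured bass 65 indicates first inversion, placing the third (F) in the bass: F-Ab-Cb-Db.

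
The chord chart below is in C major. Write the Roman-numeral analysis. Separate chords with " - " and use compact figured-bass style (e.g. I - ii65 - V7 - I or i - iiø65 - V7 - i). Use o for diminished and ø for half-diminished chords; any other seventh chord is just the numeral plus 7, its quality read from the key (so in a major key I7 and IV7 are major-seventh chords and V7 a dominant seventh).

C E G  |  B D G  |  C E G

I - V6 - I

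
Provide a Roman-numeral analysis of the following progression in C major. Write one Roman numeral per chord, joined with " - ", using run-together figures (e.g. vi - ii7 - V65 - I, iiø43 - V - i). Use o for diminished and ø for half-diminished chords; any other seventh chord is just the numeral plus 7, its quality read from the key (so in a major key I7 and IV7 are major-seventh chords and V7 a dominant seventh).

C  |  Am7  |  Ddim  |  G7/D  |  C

I - vi7 - iio - V43 - I

C: root C is the tonic; major triad there is I.
Am7: root A is the submediant; minor seventh chord there is vi7.
Ddim: D with this quality isn't in the key; it's iio, borrowed from the parallel minor.
G7/D has root G, degree 5 in C major, so V43.
C: major triad on C = scale degree 1 → I.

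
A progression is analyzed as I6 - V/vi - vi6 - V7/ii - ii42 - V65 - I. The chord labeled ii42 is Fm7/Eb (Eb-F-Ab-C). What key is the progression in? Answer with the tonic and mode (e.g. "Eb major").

Eb major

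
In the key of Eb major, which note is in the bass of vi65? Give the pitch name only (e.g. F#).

vi in Eb major has root C; the chord is C-Eb-G-Bb.
The figure 65 means first inversion — the third is in the bass.

Eb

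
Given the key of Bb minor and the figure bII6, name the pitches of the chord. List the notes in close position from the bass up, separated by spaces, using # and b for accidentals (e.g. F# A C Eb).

Scale degree 2 in Bb minor is C; lowering it a half step gives Cb. bII6 is the Neapolitan sixth — a major triad on the lowered second degree, here in its customary first inversion.
So the chord is Cb-Eb-Gb, a major triad.
The figured bass 6 indicates first inversion, placing the third (Eb) in the bass: Eb-Gb-Cb.

Eb Gb Cb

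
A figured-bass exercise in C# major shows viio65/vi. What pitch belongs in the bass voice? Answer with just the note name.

The applied chord viio65/vi is rooted on G##: G##-B#-D#-F#.
The figure 65 means first inversion — the third is in the bass.

B#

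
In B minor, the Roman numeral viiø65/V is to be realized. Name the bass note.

G#

The applied chord viiø65/V is rooted on E#: E#-G#-B-D#.
The figure 65 means first inversion — the third is in the bass.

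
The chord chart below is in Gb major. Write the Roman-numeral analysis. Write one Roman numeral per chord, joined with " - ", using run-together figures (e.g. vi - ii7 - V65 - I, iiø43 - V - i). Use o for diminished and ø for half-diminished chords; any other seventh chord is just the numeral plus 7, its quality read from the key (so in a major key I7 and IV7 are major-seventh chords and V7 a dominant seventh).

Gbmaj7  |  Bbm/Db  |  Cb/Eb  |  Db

I7 - iii6 - IV6 - V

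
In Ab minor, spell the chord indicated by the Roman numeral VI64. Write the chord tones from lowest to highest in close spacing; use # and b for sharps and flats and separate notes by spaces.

Cb Fb Ab

The numeral's case and figure indicate a major triad. In Ab minor its root, scale degree 6, is Fb.
That chord is spelled Fb-Ab-Cb.
The figured bass 64 indicates second inversion, placing the fifth (Cb) in the bass: Cb-Fb-Ab.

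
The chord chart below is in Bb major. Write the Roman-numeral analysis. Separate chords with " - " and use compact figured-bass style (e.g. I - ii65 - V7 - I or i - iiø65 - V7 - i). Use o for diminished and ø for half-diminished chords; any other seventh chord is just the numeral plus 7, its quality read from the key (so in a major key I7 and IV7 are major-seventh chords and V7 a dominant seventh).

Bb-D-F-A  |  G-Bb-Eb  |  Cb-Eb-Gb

I7 - IV6 - bII

Bb-D-F-A has root Bb, degree 1 in Bb major, so I7.
G-Bb-Eb has root Eb, degree 4 in Bb major, so IV6.
Cb-Eb-Gb: major triad on Cb — chromatic; Cb is the lowered second degree, so this is the Neapolitan chord, bII.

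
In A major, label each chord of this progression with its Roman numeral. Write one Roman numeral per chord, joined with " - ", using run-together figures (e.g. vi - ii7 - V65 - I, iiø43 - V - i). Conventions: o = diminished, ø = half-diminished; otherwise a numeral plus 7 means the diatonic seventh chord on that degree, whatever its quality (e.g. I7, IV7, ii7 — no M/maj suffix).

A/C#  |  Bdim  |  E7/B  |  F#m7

I6 - iio - V43 - vi7

A/C#: root A is the tonic; major triad there is I6.
Bdim: diminished triad on B — chromatic; iio (borrowed from the parallel minor).
E7/B: root E is the dominant; dominant seventh chord there is V43.
F#m7 has root F#, degree 6 in A major, so vi7.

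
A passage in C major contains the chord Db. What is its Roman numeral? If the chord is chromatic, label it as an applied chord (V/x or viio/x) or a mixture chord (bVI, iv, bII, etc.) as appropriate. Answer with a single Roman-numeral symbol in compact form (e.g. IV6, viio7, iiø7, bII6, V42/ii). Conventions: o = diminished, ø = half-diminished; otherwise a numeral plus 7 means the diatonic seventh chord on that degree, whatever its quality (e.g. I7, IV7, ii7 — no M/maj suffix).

The pitches Db-F-Ab form a major triad rooted on Db.
Db is the lowered second degree of C major (diatonic 2 would be D). This is the Neapolitan chord — a major triad on the lowered second degree.

bII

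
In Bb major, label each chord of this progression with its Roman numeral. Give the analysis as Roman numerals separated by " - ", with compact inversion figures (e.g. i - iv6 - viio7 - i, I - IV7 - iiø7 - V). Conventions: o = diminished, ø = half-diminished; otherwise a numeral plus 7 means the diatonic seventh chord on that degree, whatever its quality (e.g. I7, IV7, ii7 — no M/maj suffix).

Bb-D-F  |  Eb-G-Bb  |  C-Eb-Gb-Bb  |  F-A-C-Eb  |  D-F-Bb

Bb-D-F: major triad on Bb = scale degree 1 → I.
Eb-G-Bb has root Eb, degree 4 in Bb major, so IV.
C-Eb-Gb-Bb: half-diminished seventh chord on C — chromatic; iiø7 (borrowed from the parallel minor).
F-A-C-Eb has root F, degree 5 in Bb major, so V7.
D-F-Bb: root Bb is the tonic; major triad there is I6.

I - IV - iiø7 - V7 - I6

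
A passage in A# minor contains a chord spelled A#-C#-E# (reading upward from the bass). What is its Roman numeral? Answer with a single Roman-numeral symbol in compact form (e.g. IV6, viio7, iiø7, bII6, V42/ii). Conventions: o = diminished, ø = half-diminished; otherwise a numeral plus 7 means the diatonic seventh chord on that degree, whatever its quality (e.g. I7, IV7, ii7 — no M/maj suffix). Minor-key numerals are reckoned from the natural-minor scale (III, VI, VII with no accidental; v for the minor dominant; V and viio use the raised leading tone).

i

The pitches A#-C#-E# form a minor triad rooted on A#.
In A# minor, A# is the tonic; the diatonic minor triad there is i.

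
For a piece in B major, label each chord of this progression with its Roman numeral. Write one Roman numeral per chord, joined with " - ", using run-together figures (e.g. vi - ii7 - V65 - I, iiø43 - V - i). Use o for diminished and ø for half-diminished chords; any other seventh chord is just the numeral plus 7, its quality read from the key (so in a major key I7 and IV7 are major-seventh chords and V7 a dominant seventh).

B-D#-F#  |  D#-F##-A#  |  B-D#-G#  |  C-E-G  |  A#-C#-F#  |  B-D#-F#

B-D#-F#: root B is the tonic; major triad there is I.
D#-F##-A#: chromatic; D# is V of vi, so V/vi.
B-D#-G#: minor triad on G# = scale degree 6 → vi6.
C-E-G is non-diatonic — a major triad on the lowered supertonic (C): the Neapolitan chord, bII.
A#-C#-F#: major triad on F# = scale degree 5 → V6.
B-D#-F# has root B, degree 1 in B major, so I.

I - V/vi - vi6 - bII - V6 - I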